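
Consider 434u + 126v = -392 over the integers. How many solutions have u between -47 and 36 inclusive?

9

gcd(434, 126) = 14.
By Bézout, 434*(-2) + 126*(7) = 14.
Particular solution: (2, -10).
General solution: u = 2 + 9t, v = -10 - 31t for integer t.
-47 ≤ 2 + 9t ≤ 36 gives t ∈ [-5, 3], which is 9 values.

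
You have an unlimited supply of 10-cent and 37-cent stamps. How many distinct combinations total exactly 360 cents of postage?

Need nonnegative integers with 10j + 37k = 360.
gcd(10, 37) = 1, and 10·(-11) + 37·(3) = 1.
So (j₀, k₀) = (-3960, 1080); general j = -3960 + 37t, k = 1080 - 10t.
j ≥ 0 ⇒ t ≥ 108; k ≥ 0 ⇒ t ≤ 108. That's 1 value of t.

1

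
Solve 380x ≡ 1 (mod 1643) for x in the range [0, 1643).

gcd(1643, 380) = 1.
By Bézout, 380·(748) + 1643·(-173) = 1.
So 380·748 ≡ 1 (mod 1643), and 748 mod 1643 = 748.

748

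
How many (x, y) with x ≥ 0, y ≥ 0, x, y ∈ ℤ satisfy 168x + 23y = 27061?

gcd(168, 23):
  168 = 7*23 + 7
  23 = 3*7 + 2
  7 = 3*2 + 1
  2 = 2*1
so gcd(168, 23) = 1.
Back-substitute for Bézout coefficients:
  1 = 7 - 3*2
  ... = 168*(10) + 23*(-73)
Scale by 27061: one solution is (270610, -1975453). Reduce x mod 23: (15, 1067).
General: x = 15 + 23t, y = 1067 - 168t.
x ≥ 0 ⇒ t ≥ 0; y ≥ 0 ⇒ t ≤ 6. So t ∈ [0, 6]: 7 solutions.

7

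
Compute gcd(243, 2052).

27

gcd(2052, 243) = 27  (2052 = 8·243 + 108, 243 = 2·108 + 27, 108 = 4·27).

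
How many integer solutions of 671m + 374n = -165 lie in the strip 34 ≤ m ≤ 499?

gcd(671, 374):
  671 = 1·374 + 297
  374 = 1·297 + 77
  297 = 3·77 + 66
  77 = 1·66 + 11
  66 = 6·11
so gcd(671, 374) = 11.
Back-substitute for Bézout coefficients:
  11 = 77 - 1·66
  ... = 671·(-5) + 374·(9)
Scale by -15: particular solution (75, -135); reduce m mod 34: (7, -13).
General solution: m = 7 + 34t, n = -13 - 61t for integer t.
34 ≤ 7 + 34t ≤ 499 gives t ∈ [1, 14], which is 14 values.

14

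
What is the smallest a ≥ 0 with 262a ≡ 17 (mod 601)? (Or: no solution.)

gcd(601, 262) = 1  (601 = 2×262 + 77, 262 = 3×77 + 31, 77 = 2×31 + 15, 31 = 2×15 + 1, 15 = 15×1).
1 divides 17, so solutions exist.
Back-substituting, 262×(39) + 601×(-17) = 1.
So 262×(39) ≡ 1 (mod 601); multiply by 17: a ≡ 663 (mod 601).
Smallest nonnegative: a = 663 mod 601 = 62.

62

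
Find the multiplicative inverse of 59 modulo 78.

41

gcd(78, 59) = 1.
By Bézout, 59×(-37) + 78×(28) = 1.
So 59×-37 ≡ 1 (mod 78), and -37 mod 78 = 41.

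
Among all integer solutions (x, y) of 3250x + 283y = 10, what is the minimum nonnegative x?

gcd(3250, 283) = 1.
1 divides 10, so solutions exist.
By Bézout, 3250*(-126) + 283*(1447) = 1.
Scale by 10/1 = 10: (x₀, y₀) = (-1260, 14470).
General solution: x = -1260 + 283t, y = 14470 - 3250t for integer t.
x ≥ 0: smallest is -1260 mod 283 = 155 (at t = 5), with y = -1780.

155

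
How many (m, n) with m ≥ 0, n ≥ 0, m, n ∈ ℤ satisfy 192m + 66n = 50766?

gcd(192, 66) = 6  (192 = 2*66 + 60, 66 = 1*60 + 6, 60 = 10*6).
Back-substituting, 192*(-1) + 66*(3) = 6.
Scale by 8461: one solution is (-8461, 25383). Reduce m mod 11: (9, 743).
General: m = 9 + 11t, n = 743 - 32t.
m ≥ 0 ⇒ t ≥ 0; n ≥ 0 ⇒ t ≤ 23. So t ∈ [0, 23]: 24 solutions.

24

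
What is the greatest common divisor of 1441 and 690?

gcd(1441, 690) = 1  (1441 = 2×690 + 61, 690 = 11×61 + 19, 61 = 3×19 + 4, 19 = 4×4 + 3, 4 = 1×3 + 1, 3 = 3×1).

1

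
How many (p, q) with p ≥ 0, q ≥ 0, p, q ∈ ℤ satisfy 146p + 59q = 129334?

gcd(146, 59) = 1.
By Bézout, 146×(19) + 59×(-47) = 1.
One solution: (55, 2056).
General: p = 55 + 59t, q = 2056 - 146t.
p ≥ 0 ⇒ t ≥ 0; q ≥ 0 ⇒ t ≤ 14. So t ∈ [0, 14]: 15 solutions.

15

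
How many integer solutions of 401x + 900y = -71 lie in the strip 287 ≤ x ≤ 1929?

2

gcd(900, 401):
  900 = 2*401 + 98
  401 = 4*98 + 9
  98 = 10*9 + 8
  9 = 1*8 + 1
  8 = 8*1
so gcd(900, 401) = 1.
Back-substitute for Bézout coefficients:
  1 = 9 - 1*8
  ... = 401*(101) + 900*(-45)
Scale by -71: particular solution (-7171, 3195); reduce x mod 900: (29, -13).
General solution: x = 29 + 900t, y = -13 - 401t for integer t.
287 ≤ 29 + 900t ≤ 1929 gives t ∈ [1, 2], which is 2 values.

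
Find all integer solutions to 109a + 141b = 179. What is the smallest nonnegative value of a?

131

gcd(141, 109):
  141 = 1·109 + 32
  109 = 3·32 + 13
  32 = 2·13 + 6
  13 = 2·6 + 1
  6 = 6·1
so gcd(141, 109) = 1.
1 divides 179, so solutions exist.
Back-substitute for Bézout coefficients:
  1 = 13 - 2·6
  ... = 109·(22) + 141·(-17)
Scale by 179/1 = 179: (a₀, b₀) = (3938, -3043).
General solution: a = 3938 + 141t, b = -3043 - 109t for integer t.
a ≥ 0: smallest is 3938 mod 141 = 131 (at t = -27), with b = -100.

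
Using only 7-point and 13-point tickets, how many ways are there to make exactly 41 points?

1

Need nonnegative integers with 7j + 13k = 41.
gcd(7, 13) = 1, and 7·(2) + 13·(-1) = 1.
So (j₀, k₀) = (82, -41); general j = 82 + 13t, k = -41 - 7t.
j ≥ 0 ⇒ t ≥ -6; k ≥ 0 ⇒ t ≤ -6. That's 1 value of t.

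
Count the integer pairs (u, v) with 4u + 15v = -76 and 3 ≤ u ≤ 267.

18

gcd(15, 4) = 1  (15 = 3·4 + 3, 4 = 1·3 + 1, 3 = 3·1).
Back-substituting, 4·(4) + 15·(-1) = 1.
Scale by -76: particular solution (-304, 76); reduce u mod 15: (11, -8).
General solution: u = 11 + 15t, v = -8 - 4t for integer t.
3 ≤ 11 + 15t ≤ 267 gives t ∈ [0, 17], which is 18 values.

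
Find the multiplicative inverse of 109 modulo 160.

69

gcd(160, 109) = 1.
By Bézout, 109·(69) + 160·(-47) = 1.
So 109·69 ≡ 1 (mod 160), and 69 mod 160 = 69.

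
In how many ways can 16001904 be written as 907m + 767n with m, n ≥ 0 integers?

23

gcd(907, 767) = 1  (907 = 1*767 + 140, 767 = 5*140 + 67, 140 = 2*67 + 6, 67 = 11*6 + 1, 6 = 6*1).
Back-substituting, 907*(-126) + 767*(149) = 1.
Scale by 16001904: one solution is (-2016239904, 2384283696). Reduce m mod 767: (608, 20144).
General: m = 608 + 767t, n = 20144 - 907t.
m ≥ 0 ⇒ t ≥ 0; n ≥ 0 ⇒ t ≤ 22. So t ∈ [0, 22]: 23 solutions.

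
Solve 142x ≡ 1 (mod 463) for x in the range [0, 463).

gcd(463, 142) = 1  (463 = 3*142 + 37, 142 = 3*37 + 31, 37 = 1*31 + 6, 31 = 5*6 + 1, 6 = 6*1).
Back-substituting, 142*(75) + 463*(-23) = 1.
So 142*75 ≡ 1 (mod 463), and 75 mod 463 = 75.

75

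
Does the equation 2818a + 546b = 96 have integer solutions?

yes

gcd(2818, 546) = 2  (2818 = 5*546 + 88, 546 = 6*88 + 18, 88 = 4*18 + 16, 18 = 1*16 + 2, 16 = 8*2).
2 divides 96, so integer solutions exist.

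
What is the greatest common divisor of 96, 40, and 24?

gcd(96, 40):
  96 = 2*40 + 16
  40 = 2*16 + 8
  16 = 2*8
so gcd(96, 40) = 8.
gcd(8, 24) = 8.

8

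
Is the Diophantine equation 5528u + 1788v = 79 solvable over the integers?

gcd(5528, 1788) = 4.
4 does not divide 79 (remainder 3), so no integer solutions.

no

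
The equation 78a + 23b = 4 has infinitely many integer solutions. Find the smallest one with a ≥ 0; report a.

3

gcd(78, 23) = 1.
1 divides 4, so solutions exist.
By Bézout, 78·(-5) + 23·(17) = 1.
Scale by 4/1 = 4: (a₀, b₀) = (-20, 68).
General solution: a = -20 + 23t, b = 68 - 78t for integer t.
a ≥ 0: smallest is -20 mod 23 = 3 (at t = 1), with b = -10.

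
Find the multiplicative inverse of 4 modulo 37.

gcd(37, 4) = 1.
By Bézout, 4·(-9) + 37·(1) = 1.
So 4·-9 ≡ 1 (mod 37), and -9 mod 37 = 28.

28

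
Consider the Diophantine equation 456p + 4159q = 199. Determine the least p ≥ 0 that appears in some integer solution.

648

gcd(4159, 456) = 1.
1 divides 199, so solutions exist.
By Bézout, 456·(-1815) + 4159·(199) = 1.
Scale by 199/1 = 199: (p₀, q₀) = (-361185, 39601).
General solution: p = -361185 + 4159t, q = 39601 - 456t for integer t.
p ≥ 0: smallest is -361185 mod 4159 = 648 (at t = 87), with q = -71.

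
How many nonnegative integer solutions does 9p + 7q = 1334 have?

gcd(9, 7) = 1  (9 = 1×7 + 2, 7 = 3×2 + 1, 2 = 2×1).
Back-substituting, 9×(-3) + 7×(4) = 1.
Scale by 1334: one solution is (-4002, 5336). Reduce p mod 7: (2, 188).
General: p = 2 + 7t, q = 188 - 9t.
p ≥ 0 ⇒ t ≥ 0; q ≥ 0 ⇒ t ≤ 20. So t ∈ [0, 20]: 21 solutions.

21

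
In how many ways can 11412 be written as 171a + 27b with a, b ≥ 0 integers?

22

gcd(171, 27) = 9  (171 = 6×27 + 9, 27 = 3×9).
Back-substituting, 171×(1) + 27×(-6) = 9.
Scale by 1268: one solution is (1268, -7608). Reduce a mod 3: (2, 410).
General: a = 2 + 3t, b = 410 - 19t.
a ≥ 0 ⇒ t ≥ 0; b ≥ 0 ⇒ t ≤ 21. So t ∈ [0, 21]: 22 solutions.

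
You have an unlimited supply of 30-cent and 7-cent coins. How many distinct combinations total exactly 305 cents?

2

Need nonnegative integers with 30j + 7k = 305.
gcd(30, 7) = 1, and 30·(-3) + 7·(13) = 1.
So (j₀, k₀) = (-915, 3965); general j = -915 + 7t, k = 3965 - 30t.
j ≥ 0 ⇒ t ≥ 131; k ≥ 0 ⇒ t ≤ 132. That's 2 values of t.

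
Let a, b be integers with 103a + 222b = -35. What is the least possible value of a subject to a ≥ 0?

gcd(222, 103) = 1  (222 = 2*103 + 16, 103 = 6*16 + 7, 16 = 2*7 + 2, 7 = 3*2 + 1, 2 = 2*1).
1 divides -35, so solutions exist.
Back-substituting, 103*(97) + 222*(-45) = 1.
Scale by -35/1 = -35: (a₀, b₀) = (-3395, 1575).
General solution: a = -3395 + 222t, b = 1575 - 103t for integer t.
a ≥ 0: smallest is -3395 mod 222 = 157 (at t = 16), with b = -73.

157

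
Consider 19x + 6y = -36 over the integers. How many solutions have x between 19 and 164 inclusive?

24

gcd(19, 6):
  19 = 3*6 + 1
  6 = 6*1
so gcd(19, 6) = 1.
Back-substitute for Bézout coefficients:
  1 = 19 - 3*6
  ... = 19*(1) + 6*(-3)
Scale by -36: particular solution (-36, 108); reduce x mod 6: (0, -6).
General solution: x = 0 + 6t, y = -6 - 19t for integer t.
19 ≤ 0 + 6t ≤ 164 gives t ∈ [4, 27], which is 24 values.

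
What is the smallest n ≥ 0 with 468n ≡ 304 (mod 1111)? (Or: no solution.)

333

gcd(1111, 468) = 1.
1 divides 304, so solutions exist.
By Bézout, 468×(-273) + 1111×(115) = 1.
So 468×(-273) ≡ 1 (mod 1111); multiply by 304: n ≡ -82992 (mod 1111).
Smallest nonnegative: n = -82992 mod 1111 = 333.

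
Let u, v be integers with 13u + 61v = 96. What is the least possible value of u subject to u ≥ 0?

gcd(61, 13):
  61 = 4×13 + 9
  13 = 1×9 + 4
  9 = 2×4 + 1
  4 = 4×1
so gcd(61, 13) = 1.
1 divides 96, so solutions exist.
Back-substitute for Bézout coefficients:
  1 = 9 - 2×4
  ... = 13×(-14) + 61×(3)
Scale by 96/1 = 96: (u₀, v₀) = (-1344, 288).
General solution: u = -1344 + 61t, v = 288 - 13t for integer t.
u ≥ 0: smallest is -1344 mod 61 = 59 (at t = 23), with v = -11.

59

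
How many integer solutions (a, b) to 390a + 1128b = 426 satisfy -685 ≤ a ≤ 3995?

25

gcd(1128, 390) = 6  (1128 = 2×390 + 348, 390 = 1×348 + 42, 348 = 8×42 + 12, 42 = 3×12 + 6, 12 = 2×6).
Back-substituting, 390×(81) + 1128×(-28) = 6.
Scale by 71: particular solution (5751, -1988); reduce a mod 188: (111, -38).
General solution: a = 111 + 188t, b = -38 - 65t for integer t.
-685 ≤ 111 + 188t ≤ 3995 gives t ∈ [-4, 20], which is 25 values.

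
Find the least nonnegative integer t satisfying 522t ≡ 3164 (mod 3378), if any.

gcd(3378, 522) = 6.
6 does not divide 3164, so the congruence has no solution.

no solution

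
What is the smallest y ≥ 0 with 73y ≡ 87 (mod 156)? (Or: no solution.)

gcd(156, 73):
  156 = 2×73 + 10
  73 = 7×10 + 3
  10 = 3×3 + 1
  3 = 3×1
so gcd(156, 73) = 1.
1 divides 87, so solutions exist.
Back-substitute for Bézout coefficients:
  1 = 10 - 3×3
  ... = 73×(-47) + 156×(22)
So 73×(-47) ≡ 1 (mod 156); multiply by 87: y ≡ -4089 (mod 156).
Smallest nonnegative: y = -4089 mod 156 = 123.

123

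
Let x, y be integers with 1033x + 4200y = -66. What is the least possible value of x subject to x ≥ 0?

gcd(4200, 1033):
  4200 = 4×1033 + 68
  1033 = 15×68 + 13
  68 = 5×13 + 3
  13 = 4×3 + 1
  3 = 3×1
so gcd(4200, 1033) = 1.
1 divides -66, so solutions exist.
Back-substitute for Bézout coefficients:
  1 = 13 - 4×3
  ... = 1033×(1297) + 4200×(-319)
Scale by -66/1 = -66: (x₀, y₀) = (-85602, 21054).
General solution: x = -85602 + 4200t, y = 21054 - 1033t for integer t.
x ≥ 0: smallest is -85602 mod 4200 = 2598 (at t = 21), with y = -639.

2598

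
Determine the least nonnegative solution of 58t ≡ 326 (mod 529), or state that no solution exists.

261

gcd(529, 58) = 1  (529 = 9*58 + 7, 58 = 8*7 + 2, 7 = 3*2 + 1, 2 = 2*1).
1 divides 326, so solutions exist.
Back-substituting, 58*(-228) + 529*(25) = 1.
So 58*(-228) ≡ 1 (mod 529); multiply by 326: t ≡ -74328 (mod 529).
Smallest nonnegative: t = -74328 mod 529 = 261.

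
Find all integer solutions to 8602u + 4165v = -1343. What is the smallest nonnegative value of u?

gcd(8602, 4165):
  8602 = 2×4165 + 272
  4165 = 15×272 + 85
  272 = 3×85 + 17
  85 = 5×17
so gcd(8602, 4165) = 17.
17 divides -1343, so solutions exist.
Back-substitute for Bézout coefficients:
  17 = 272 - 3×85
  ... = 8602×(46) + 4165×(-95)
Scale by -1343/17 = -79: (u₀, v₀) = (-3634, 7505).
General solution: u = -3634 + 245t, v = 7505 - 506t for integer t.
u ≥ 0: smallest is -3634 mod 245 = 41 (at t = 15), with v = -85.

41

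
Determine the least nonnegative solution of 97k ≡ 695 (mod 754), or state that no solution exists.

287

gcd(754, 97):
  754 = 7×97 + 75
  97 = 1×75 + 22
  75 = 3×22 + 9
  22 = 2×9 + 4
  9 = 2×4 + 1
  4 = 4×1
so gcd(754, 97) = 1.
1 divides 695, so solutions exist.
Back-substitute for Bézout coefficients:
  1 = 9 - 2×4
  ... = 97×(-171) + 754×(22)
So 97×(-171) ≡ 1 (mod 754); multiply by 695: k ≡ -118845 (mod 754).
Smallest nonnegative: k = -118845 mod 754 = 287.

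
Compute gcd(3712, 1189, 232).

gcd(3712, 1189):
  3712 = 3*1189 + 145
  1189 = 8*145 + 29
  145 = 5*29
so gcd(3712, 1189) = 29.
gcd(29, 232) = 29.

29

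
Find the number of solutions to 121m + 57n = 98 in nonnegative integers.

0

gcd(121, 57) = 1.
By Bézout, 121*(-8) + 57*(17) = 1.
One solution: (14, -28).
General: m = 14 + 57t, n = -28 - 121t.
m ≥ 0 ⇒ t ≥ 0; n ≥ 0 ⇒ t ≤ -1. So t ∈ [0, -1]: 0 solutions.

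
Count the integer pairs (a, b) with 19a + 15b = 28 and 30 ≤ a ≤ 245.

14

gcd(19, 15) = 1.
By Bézout, 19·(4) + 15·(-5) = 1.
Particular solution: (7, -7).
General solution: a = 7 + 15t, b = -7 - 19t for integer t.
30 ≤ 7 + 15t ≤ 245 gives t ∈ [2, 15], which is 14 values.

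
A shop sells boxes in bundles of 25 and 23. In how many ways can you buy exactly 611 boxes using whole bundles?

1

Need nonnegative integers with 25j + 23k = 611.
gcd(25, 23) = 1, and 25·(-11) + 23·(12) = 1.
So (j₀, k₀) = (-6721, 7332); general j = -6721 + 23t, k = 7332 - 25t.
j ≥ 0 ⇒ t ≥ 293; k ≥ 0 ⇒ t ≤ 293. That's 1 value of t.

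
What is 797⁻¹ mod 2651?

gcd(2651, 797):
  2651 = 3·797 + 260
  797 = 3·260 + 17
  260 = 15·17 + 5
  17 = 3·5 + 2
  5 = 2·2 + 1
  2 = 2·1
so gcd(2651, 797) = 1.
Back-substitute for Bézout coefficients:
  1 = 5 - 2·2
  ... = 797·(-1091) + 2651·(328)
So 797·-1091 ≡ 1 (mod 2651), and -1091 mod 2651 = 1560.

1560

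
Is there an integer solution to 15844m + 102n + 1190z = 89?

no

gcd(15844, 102) = 34.
gcd(34, 1190) = 34.
34 does not divide 89 (remainder 21), so no integer solutions.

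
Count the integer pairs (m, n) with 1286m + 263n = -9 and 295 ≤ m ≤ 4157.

gcd(1286, 263):
  1286 = 4·263 + 234
  263 = 1·234 + 29
  234 = 8·29 + 2
  29 = 14·2 + 1
  2 = 2·1
so gcd(1286, 263) = 1.
Back-substitute for Bézout coefficients:
  1 = 29 - 14·2
  ... = 1286·(-127) + 263·(621)
Scale by -9: particular solution (1143, -5589); reduce m mod 263: (91, -445).
General solution: m = 91 + 263t, n = -445 - 1286t for integer t.
295 ≤ 91 + 263t ≤ 4157 gives t ∈ [1, 15], which is 15 values.

15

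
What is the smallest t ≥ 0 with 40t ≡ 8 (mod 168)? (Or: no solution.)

gcd(168, 40):
  168 = 4*40 + 8
  40 = 5*8
so gcd(168, 40) = 8.
8 divides 8, so solutions exist.
Back-substitute for Bézout coefficients:
  8 = 168 - 4*40
  ... = 40*(-4) + 168*(1)
So 40*(-4) ≡ 8 (mod 168); multiply by 1: t ≡ -4 (mod 21).
Smallest nonnegative: t = -4 mod 21 = 17.

17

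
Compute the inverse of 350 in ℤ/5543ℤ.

gcd(5543, 350) = 1  (5543 = 15×350 + 293, 350 = 1×293 + 57, 293 = 5×57 + 8, 57 = 7×8 + 1, 8 = 8×1).
Back-substituting, 350×(681) + 5543×(-43) = 1.
So 350×681 ≡ 1 (mod 5543), and 681 mod 5543 = 681.

681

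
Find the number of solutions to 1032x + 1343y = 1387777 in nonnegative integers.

1

gcd(1343, 1032) = 1.
By Bézout, 1032×(95) + 1343×(-73) = 1.
One solution: (534, 623).
General: x = 534 + 1343t, y = 623 - 1032t.
x ≥ 0 ⇒ t ≥ 0; y ≥ 0 ⇒ t ≤ 0. So t ∈ [0, 0]: 1 solution.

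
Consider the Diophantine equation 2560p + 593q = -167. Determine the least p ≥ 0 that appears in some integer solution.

324

gcd(2560, 593):
  2560 = 4×593 + 188
  593 = 3×188 + 29
  188 = 6×29 + 14
  29 = 2×14 + 1
  14 = 14×1
so gcd(2560, 593) = 1.
1 divides -167, so solutions exist.
Back-substitute for Bézout coefficients:
  1 = 29 - 2×14
  ... = 2560×(-41) + 593×(177)
Scale by -167/1 = -167: (p₀, q₀) = (6847, -29559).
General solution: p = 6847 + 593t, q = -29559 - 2560t for integer t.
p ≥ 0: smallest is 6847 mod 593 = 324 (at t = -11), with q = -1399.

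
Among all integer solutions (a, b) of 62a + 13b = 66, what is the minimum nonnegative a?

gcd(62, 13):
  62 = 4*13 + 10
  13 = 1*10 + 3
  10 = 3*3 + 1
  3 = 3*1
so gcd(62, 13) = 1.
1 divides 66, so solutions exist.
Back-substitute for Bézout coefficients:
  1 = 10 - 3*3
  ... = 62*(4) + 13*(-19)
Scale by 66/1 = 66: (a₀, b₀) = (264, -1254).
General solution: a = 264 + 13t, b = -1254 - 62t for integer t.
a ≥ 0: smallest is 264 mod 13 = 4 (at t = -20), with b = -14.

4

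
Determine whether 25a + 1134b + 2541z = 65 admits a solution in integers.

gcd(1134, 25) = 1  (1134 = 45×25 + 9, 25 = 2×9 + 7, 9 = 1×7 + 2, 7 = 3×2 + 1, 2 = 2×1).
gcd(1, 2541) = 1.
1 divides 65, so integer solutions exist.

yes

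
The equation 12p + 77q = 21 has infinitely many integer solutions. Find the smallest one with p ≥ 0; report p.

gcd(77, 12):
  77 = 6×12 + 5
  12 = 2×5 + 2
  5 = 2×2 + 1
  2 = 2×1
so gcd(77, 12) = 1.
1 divides 21, so solutions exist.
Back-substitute for Bézout coefficients:
  1 = 5 - 2×2
  ... = 12×(-32) + 77×(5)
Scale by 21/1 = 21: (p₀, q₀) = (-672, 105).
General solution: p = -672 + 77t, q = 105 - 12t for integer t.
p ≥ 0: smallest is -672 mod 77 = 21 (at t = 9), with q = -3.

21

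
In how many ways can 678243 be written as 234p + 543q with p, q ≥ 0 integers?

gcd(543, 234) = 3  (543 = 2·234 + 75, 234 = 3·75 + 9, 75 = 8·9 + 3, 9 = 3·3).
Back-substituting, 234·(-58) + 543·(25) = 3.
Scale by 226081: one solution is (-13112698, 5652025). Reduce p mod 181: (28, 1237).
General: p = 28 + 181t, q = 1237 - 78t.
p ≥ 0 ⇒ t ≥ 0; q ≥ 0 ⇒ t ≤ 15. So t ∈ [0, 15]: 16 solutions.

16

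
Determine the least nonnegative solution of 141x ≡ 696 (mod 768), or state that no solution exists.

152

gcd(768, 141) = 3  (768 = 5*141 + 63, 141 = 2*63 + 15, 63 = 4*15 + 3, 15 = 5*3).
3 divides 696, so solutions exist.
Back-substituting, 141*(-49) + 768*(9) = 3.
So 141*(-49) ≡ 3 (mod 768); multiply by 232: x ≡ -11368 (mod 256).
Smallest nonnegative: x = -11368 mod 256 = 152.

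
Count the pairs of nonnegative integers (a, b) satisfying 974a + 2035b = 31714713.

gcd(2035, 974) = 1.
By Bézout, 974×(959) + 2035×(-459) = 1.
One solution: (1842, 14703).
General: a = 1842 + 2035t, b = 14703 - 974t.
a ≥ 0 ⇒ t ≥ 0; b ≥ 0 ⇒ t ≤ 15. So t ∈ [0, 15]: 16 solutions.

16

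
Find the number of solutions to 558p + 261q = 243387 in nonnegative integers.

15

gcd(558, 261):
  558 = 2*261 + 36
  261 = 7*36 + 9
  36 = 4*9
so gcd(558, 261) = 9.
Back-substitute for Bézout coefficients:
  9 = 261 - 7*36
  ... = 558*(-7) + 261*(15)
Scale by 27043: one solution is (-189301, 405645). Reduce p mod 29: (11, 909).
General: p = 11 + 29t, q = 909 - 62t.
p ≥ 0 ⇒ t ≥ 0; q ≥ 0 ⇒ t ≤ 14. So t ∈ [0, 14]: 15 solutions.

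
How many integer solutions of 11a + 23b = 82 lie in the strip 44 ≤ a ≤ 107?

2

gcd(23, 11) = 1.
By Bézout, 11*(-2) + 23*(1) = 1.
Particular solution: (20, -6).
General solution: a = 20 + 23t, b = -6 - 11t for integer t.
44 ≤ 20 + 23t ≤ 107 gives t ∈ [2, 3], which is 2 values.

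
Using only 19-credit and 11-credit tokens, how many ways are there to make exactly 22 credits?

Need nonnegative integers with 19j + 11k = 22.
gcd(19, 11) = 1, and 19·(-4) + 11·(7) = 1.
So (j₀, k₀) = (-88, 154); general j = -88 + 11t, k = 154 - 19t.
j ≥ 0 ⇒ t ≥ 8; k ≥ 0 ⇒ t ≤ 8. That's 1 value of t.

1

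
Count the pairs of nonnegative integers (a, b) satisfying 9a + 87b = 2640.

10

gcd(87, 9) = 3  (87 = 9*9 + 6, 9 = 1*6 + 3, 6 = 2*3).
Back-substituting, 9*(10) + 87*(-1) = 3.
Scale by 880: one solution is (8800, -880). Reduce a mod 29: (13, 29).
General: a = 13 + 29t, b = 29 - 3t.
a ≥ 0 ⇒ t ≥ 0; b ≥ 0 ⇒ t ≤ 9. So t ∈ [0, 9]: 10 solutions.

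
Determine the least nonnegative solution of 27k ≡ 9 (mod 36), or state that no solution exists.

3

gcd(36, 27) = 9.
9 divides 9, so solutions exist.
By Bézout, 27·(-1) + 36·(1) = 9.
So 27·(-1) ≡ 9 (mod 36); multiply by 1: k ≡ -1 (mod 4).
Smallest nonnegative: k = -1 mod 4 = 3.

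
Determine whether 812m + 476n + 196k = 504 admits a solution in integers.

gcd(812, 476) = 28  (812 = 1×476 + 336, 476 = 1×336 + 140, 336 = 2×140 + 56, 140 = 2×56 + 28, 56 = 2×28).
gcd(28, 196) = 28.
28 divides 504, so integer solutions exist.

yes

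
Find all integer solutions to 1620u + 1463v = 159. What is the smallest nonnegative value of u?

gcd(1620, 1463) = 1  (1620 = 1×1463 + 157, 1463 = 9×157 + 50, 157 = 3×50 + 7, 50 = 7×7 + 1, 7 = 7×1).
1 divides 159, so solutions exist.
Back-substituting, 1620×(-205) + 1463×(227) = 1.
Scale by 159/1 = 159: (u₀, v₀) = (-32595, 36093).
General solution: u = -32595 + 1463t, v = 36093 - 1620t for integer t.
u ≥ 0: smallest is -32595 mod 1463 = 1054 (at t = 23), with v = -1167.

1054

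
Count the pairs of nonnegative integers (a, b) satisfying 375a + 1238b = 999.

gcd(1238, 375) = 1.
By Bézout, 375*(241) + 1238*(-73) = 1.
One solution: (587, -177).
General: a = 587 + 1238t, b = -177 - 375t.
a ≥ 0 ⇒ t ≥ 0; b ≥ 0 ⇒ t ≤ -1. So t ∈ [0, -1]: 0 solutions.

0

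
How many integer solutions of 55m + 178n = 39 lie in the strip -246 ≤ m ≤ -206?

0

gcd(178, 55) = 1.
By Bézout, 55*(-55) + 178*(17) = 1.
Particular solution: (169, -52).
General solution: m = 169 + 178t, n = -52 - 55t for integer t.
-246 ≤ 169 + 178t ≤ -206 gives t ∈ [-2, -3], which is 0 values.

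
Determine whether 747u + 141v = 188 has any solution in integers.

gcd(747, 141) = 3  (747 = 5×141 + 42, 141 = 3×42 + 15, 42 = 2×15 + 12, 15 = 1×12 + 3, 12 = 4×3).
3 does not divide 188 (remainder 2), so no integer solutions.

no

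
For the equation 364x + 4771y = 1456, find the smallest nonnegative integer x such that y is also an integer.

4

gcd(4771, 364) = 13.
13 divides 1456, so solutions exist.
By Bézout, 364·(118) + 4771·(-9) = 13.
Scale by 1456/13 = 112: (x₀, y₀) = (13216, -1008).
General solution: x = 13216 + 367t, y = -1008 - 28t for integer t.
x ≥ 0: smallest is 13216 mod 367 = 4 (at t = -36), with y = 0.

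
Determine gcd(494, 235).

gcd(494, 235):
  494 = 2·235 + 24
  235 = 9·24 + 19
  24 = 1·19 + 5
  19 = 3·5 + 4
  5 = 1·4 + 1
  4 = 4·1
so gcd(494, 235) = 1.

1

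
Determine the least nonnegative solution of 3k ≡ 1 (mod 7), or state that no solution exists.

gcd(7, 3):
  7 = 2×3 + 1
  3 = 3×1
so gcd(7, 3) = 1.
1 divides 1, so solutions exist.
Back-substitute for Bézout coefficients:
  1 = 7 - 2×3
  ... = 3×(-2) + 7×(1)
So 3×(-2) ≡ 1 (mod 7); multiply by 1: k ≡ -2 (mod 7).
Smallest nonnegative: k = -2 mod 7 = 5.

5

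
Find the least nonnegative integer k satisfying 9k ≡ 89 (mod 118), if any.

gcd(118, 9):
  118 = 13·9 + 1
  9 = 9·1
so gcd(118, 9) = 1.
1 divides 89, so solutions exist.
Back-substitute for Bézout coefficients:
  1 = 118 - 13·9
  ... = 9·(-13) + 118·(1)
So 9·(-13) ≡ 1 (mod 118); multiply by 89: k ≡ -1157 (mod 118).
Smallest nonnegative: k = -1157 mod 118 = 23.

23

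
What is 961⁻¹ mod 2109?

gcd(2109, 961) = 1.
By Bézout, 961*(406) + 2109*(-185) = 1.
So 961*406 ≡ 1 (mod 2109), and 406 mod 2109 = 406.

406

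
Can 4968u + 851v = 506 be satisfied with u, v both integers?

yes

gcd(4968, 851) = 23  (4968 = 5·851 + 713, 851 = 1·713 + 138, 713 = 5·138 + 23, 138 = 6·23).
23 divides 506, so integer solutions exist.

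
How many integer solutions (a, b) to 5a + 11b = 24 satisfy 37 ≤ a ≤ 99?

gcd(11, 5) = 1.
By Bézout, 5*(-2) + 11*(1) = 1.
Particular solution: (7, -1).
General solution: a = 7 + 11t, b = -1 - 5t for integer t.
37 ≤ 7 + 11t ≤ 99 gives t ∈ [3, 8], which is 6 values.

6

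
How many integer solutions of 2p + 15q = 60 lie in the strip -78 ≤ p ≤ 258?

gcd(15, 2) = 1.
By Bézout, 2*(-7) + 15*(1) = 1.
Particular solution: (0, 4).
General solution: p = 0 + 15t, q = 4 - 2t for integer t.
-78 ≤ 0 + 15t ≤ 258 gives t ∈ [-5, 17], which is 23 values.

23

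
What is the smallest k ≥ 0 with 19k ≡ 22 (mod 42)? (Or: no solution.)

10

gcd(42, 19):
  42 = 2×19 + 4
  19 = 4×4 + 3
  4 = 1×3 + 1
  3 = 3×1
so gcd(42, 19) = 1.
1 divides 22, so solutions exist.
Back-substitute for Bézout coefficients:
  1 = 4 - 1×3
  ... = 19×(-11) + 42×(5)
So 19×(-11) ≡ 1 (mod 42); multiply by 22: k ≡ -242 (mod 42).
Smallest nonnegative: k = -242 mod 42 = 10.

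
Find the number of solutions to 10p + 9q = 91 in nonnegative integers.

1

gcd(10, 9) = 1.
By Bézout, 10·(1) + 9·(-1) = 1.
One solution: (1, 9).
General: p = 1 + 9t, q = 9 - 10t.
p ≥ 0 ⇒ t ≥ 0; q ≥ 0 ⇒ t ≤ 0. So t ∈ [0, 0]: 1 solution.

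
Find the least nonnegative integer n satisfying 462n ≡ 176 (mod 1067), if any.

5

gcd(1067, 462):
  1067 = 2·462 + 143
  462 = 3·143 + 33
  143 = 4·33 + 11
  33 = 3·11
so gcd(1067, 462) = 11.
11 divides 176, so solutions exist.
Back-substitute for Bézout coefficients:
  11 = 143 - 4·33
  ... = 462·(-30) + 1067·(13)
So 462·(-30) ≡ 11 (mod 1067); multiply by 16: n ≡ -480 (mod 97).
Smallest nonnegative: n = -480 mod 97 = 5.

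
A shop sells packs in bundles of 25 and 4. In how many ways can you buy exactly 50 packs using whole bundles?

1

Need nonnegative integers with 25j + 4k = 50.
gcd(25, 4) = 1, and 25·(1) + 4·(-6) = 1.
So (j₀, k₀) = (50, -300); general j = 50 + 4t, k = -300 - 25t.
j ≥ 0 ⇒ t ≥ -12; k ≥ 0 ⇒ t ≤ -12. That's 1 value of t.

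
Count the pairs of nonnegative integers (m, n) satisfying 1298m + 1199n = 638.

gcd(1298, 1199) = 11  (1298 = 1×1199 + 99, 1199 = 12×99 + 11, 99 = 9×11).
Back-substituting, 1298×(-12) + 1199×(13) = 11.
Scale by 58: one solution is (-696, 754). Reduce m mod 109: (67, -72).
General: m = 67 + 109t, n = -72 - 118t.
m ≥ 0 ⇒ t ≥ 0; n ≥ 0 ⇒ t ≤ -1. So t ∈ [0, -1]: 0 solutions.

0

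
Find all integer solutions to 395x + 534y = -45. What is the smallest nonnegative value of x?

gcd(534, 395):
  534 = 1×395 + 139
  395 = 2×139 + 117
  139 = 1×117 + 22
  117 = 5×22 + 7
  22 = 3×7 + 1
  7 = 7×1
so gcd(534, 395) = 1.
1 divides -45, so solutions exist.
Back-substitute for Bézout coefficients:
  1 = 22 - 3×7
  ... = 395×(-73) + 534×(54)
Scale by -45/1 = -45: (x₀, y₀) = (3285, -2430).
General solution: x = 3285 + 534t, y = -2430 - 395t for integer t.
x ≥ 0: smallest is 3285 mod 534 = 81 (at t = -6), with y = -60.

81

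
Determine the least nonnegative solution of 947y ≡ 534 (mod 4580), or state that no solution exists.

gcd(4580, 947) = 1  (4580 = 4*947 + 792, 947 = 1*792 + 155, 792 = 5*155 + 17, 155 = 9*17 + 2, 17 = 8*2 + 1, 2 = 2*1).
1 divides 534, so solutions exist.
Back-substituting, 947*(-2157) + 4580*(446) = 1.
So 947*(-2157) ≡ 1 (mod 4580); multiply by 534: y ≡ -1151838 (mod 4580).
Smallest nonnegative: y = -1151838 mod 4580 = 2322.

2322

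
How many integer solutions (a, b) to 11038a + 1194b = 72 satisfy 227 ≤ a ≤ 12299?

20

gcd(11038, 1194) = 2.
By Bézout, 11038×(-184) + 1194×(1701) = 2.
Particular solution: (540, -4992).
General solution: a = 540 + 597t, b = -4992 - 5519t for integer t.
227 ≤ 540 + 597t ≤ 12299 gives t ∈ [0, 19], which is 20 values.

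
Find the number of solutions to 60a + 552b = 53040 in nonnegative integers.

20

gcd(552, 60) = 12.
By Bézout, 60*(-9) + 552*(1) = 12.
One solution: (10, 95).
General: a = 10 + 46t, b = 95 - 5t.
a ≥ 0 ⇒ t ≥ 0; b ≥ 0 ⇒ t ≤ 19. So t ∈ [0, 19]: 20 solutions.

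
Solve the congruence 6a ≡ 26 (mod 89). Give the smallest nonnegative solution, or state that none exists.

34

gcd(89, 6):
  89 = 14*6 + 5
  6 = 1*5 + 1
  5 = 5*1
so gcd(89, 6) = 1.
1 divides 26, so solutions exist.
Back-substitute for Bézout coefficients:
  1 = 6 - 1*5
  ... = 6*(15) + 89*(-1)
So 6*(15) ≡ 1 (mod 89); multiply by 26: a ≡ 390 (mod 89).
Smallest nonnegative: a = 390 mod 89 = 34.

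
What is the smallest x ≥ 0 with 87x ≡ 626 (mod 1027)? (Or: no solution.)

gcd(1027, 87):
  1027 = 11*87 + 70
  87 = 1*70 + 17
  70 = 4*17 + 2
  17 = 8*2 + 1
  2 = 2*1
so gcd(1027, 87) = 1.
1 divides 626, so solutions exist.
Back-substitute for Bézout coefficients:
  1 = 17 - 8*2
  ... = 87*(484) + 1027*(-41)
So 87*(484) ≡ 1 (mod 1027); multiply by 626: x ≡ 302984 (mod 1027).
Smallest nonnegative: x = 302984 mod 1027 = 19.

19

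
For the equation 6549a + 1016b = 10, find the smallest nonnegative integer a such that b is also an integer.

554

gcd(6549, 1016):
  6549 = 6*1016 + 453
  1016 = 2*453 + 110
  453 = 4*110 + 13
  110 = 8*13 + 6
  13 = 2*6 + 1
  6 = 6*1
so gcd(6549, 1016) = 1.
1 divides 10, so solutions exist.
Back-substitute for Bézout coefficients:
  1 = 13 - 2*6
  ... = 6549*(157) + 1016*(-1012)
Scale by 10/1 = 10: (a₀, b₀) = (1570, -10120).
General solution: a = 1570 + 1016t, b = -10120 - 6549t for integer t.
a ≥ 0: smallest is 1570 mod 1016 = 554 (at t = -1), with b = -3571.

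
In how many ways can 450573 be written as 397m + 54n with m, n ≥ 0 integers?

21

gcd(397, 54):
  397 = 7·54 + 19
  54 = 2·19 + 16
  19 = 1·16 + 3
  16 = 5·3 + 1
  3 = 3·1
so gcd(397, 54) = 1.
Back-substitute for Bézout coefficients:
  1 = 16 - 5·3
  ... = 397·(-17) + 54·(125)
Scale by 450573: one solution is (-7659741, 56321625). Reduce m mod 54: (51, 7969).
General: m = 51 + 54t, n = 7969 - 397t.
m ≥ 0 ⇒ t ≥ 0; n ≥ 0 ⇒ t ≤ 20. So t ∈ [0, 20]: 21 solutions.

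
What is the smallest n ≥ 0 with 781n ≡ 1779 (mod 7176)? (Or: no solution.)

gcd(7176, 781) = 1  (7176 = 9*781 + 147, 781 = 5*147 + 46, 147 = 3*46 + 9, 46 = 5*9 + 1, 9 = 9*1).
1 divides 1779, so solutions exist.
Back-substituting, 781*(781) + 7176*(-85) = 1.
So 781*(781) ≡ 1 (mod 7176); multiply by 1779: n ≡ 1389399 (mod 7176).
Smallest nonnegative: n = 1389399 mod 7176 = 4431.

4431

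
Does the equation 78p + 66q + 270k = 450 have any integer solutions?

yes

gcd(78, 66) = 6.
gcd(6, 270) = 6.
6 divides 450, so integer solutions exist.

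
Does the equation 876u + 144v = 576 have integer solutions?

yes

gcd(876, 144) = 12  (876 = 6·144 + 12, 144 = 12·12).
12 divides 576, so integer solutions exist.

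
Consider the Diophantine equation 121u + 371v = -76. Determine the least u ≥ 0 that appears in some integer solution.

214

gcd(371, 121):
  371 = 3×121 + 8
  121 = 15×8 + 1
  8 = 8×1
so gcd(371, 121) = 1.
1 divides -76, so solutions exist.
Back-substitute for Bézout coefficients:
  1 = 121 - 15×8
  ... = 121×(46) + 371×(-15)
Scale by -76/1 = -76: (u₀, v₀) = (-3496, 1140).
General solution: u = -3496 + 371t, v = 1140 - 121t for integer t.
u ≥ 0: smallest is -3496 mod 371 = 214 (at t = 10), with v = -70.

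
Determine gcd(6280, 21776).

8

gcd(21776, 6280):
  21776 = 3·6280 + 2936
  6280 = 2·2936 + 408
  2936 = 7·408 + 80
  408 = 5·80 + 8
  80 = 10·8
so gcd(21776, 6280) = 8.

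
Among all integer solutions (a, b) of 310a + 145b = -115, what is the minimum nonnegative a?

gcd(310, 145) = 5.
5 divides -115, so solutions exist.
By Bézout, 310·(-7) + 145·(15) = 5.
Scale by -115/5 = -23: (a₀, b₀) = (161, -345).
General solution: a = 161 + 29t, b = -345 - 62t for integer t.
a ≥ 0: smallest is 161 mod 29 = 16 (at t = -5), with b = -35.

16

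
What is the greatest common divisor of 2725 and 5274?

1

gcd(5274, 2725):
  5274 = 1*2725 + 2549
  2725 = 1*2549 + 176
  2549 = 14*176 + 85
  176 = 2*85 + 6
  85 = 14*6 + 1
  6 = 6*1
so gcd(5274, 2725) = 1.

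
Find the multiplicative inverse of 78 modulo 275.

67

gcd(275, 78):
  275 = 3*78 + 41
  78 = 1*41 + 37
  41 = 1*37 + 4
  37 = 9*4 + 1
  4 = 4*1
so gcd(275, 78) = 1.
Back-substitute for Bézout coefficients:
  1 = 37 - 9*4
  ... = 78*(67) + 275*(-19)
So 78*67 ≡ 1 (mod 275), and 67 mod 275 = 67.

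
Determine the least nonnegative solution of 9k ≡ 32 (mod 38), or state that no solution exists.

gcd(38, 9) = 1  (38 = 4·9 + 2, 9 = 4·2 + 1, 2 = 2·1).
1 divides 32, so solutions exist.
Back-substituting, 9·(17) + 38·(-4) = 1.
So 9·(17) ≡ 1 (mod 38); multiply by 32: k ≡ 544 (mod 38).
Smallest nonnegative: k = 544 mod 38 = 12.

12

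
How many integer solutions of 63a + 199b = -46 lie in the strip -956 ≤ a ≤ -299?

gcd(199, 63) = 1.
By Bézout, 63×(-60) + 199×(19) = 1.
Particular solution: (173, -55).
General solution: a = 173 + 199t, b = -55 - 63t for integer t.
-956 ≤ 173 + 199t ≤ -299 gives t ∈ [-5, -3], which is 3 values.

3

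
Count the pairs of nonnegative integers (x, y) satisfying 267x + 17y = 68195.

15

gcd(267, 17):
  267 = 15*17 + 12
  17 = 1*12 + 5
  12 = 2*5 + 2
  5 = 2*2 + 1
  2 = 2*1
so gcd(267, 17) = 1.
Back-substitute for Bézout coefficients:
  1 = 5 - 2*2
  ... = 267*(-7) + 17*(110)
Scale by 68195: one solution is (-477365, 7501450). Reduce x mod 17: (12, 3823).
General: x = 12 + 17t, y = 3823 - 267t.
x ≥ 0 ⇒ t ≥ 0; y ≥ 0 ⇒ t ≤ 14. So t ∈ [0, 14]: 15 solutions.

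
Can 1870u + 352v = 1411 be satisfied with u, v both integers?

gcd(1870, 352):
  1870 = 5×352 + 110
  352 = 3×110 + 22
  110 = 5×22
so gcd(1870, 352) = 22.
22 does not divide 1411 (remainder 3), so no integer solutions.

no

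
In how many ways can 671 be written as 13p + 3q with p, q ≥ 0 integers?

17

gcd(13, 3):
  13 = 4×3 + 1
  3 = 3×1
so gcd(13, 3) = 1.
Back-substitute for Bézout coefficients:
  1 = 13 - 4×3
  ... = 13×(1) + 3×(-4)
Scale by 671: one solution is (671, -2684). Reduce p mod 3: (2, 215).
General: p = 2 + 3t, q = 215 - 13t.
p ≥ 0 ⇒ t ≥ 0; q ≥ 0 ⇒ t ≤ 16. So t ∈ [0, 16]: 17 solutions.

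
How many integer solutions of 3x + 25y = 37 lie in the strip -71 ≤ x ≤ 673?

30

gcd(25, 3):
  25 = 8·3 + 1
  3 = 3·1
so gcd(25, 3) = 1.
Back-substitute for Bézout coefficients:
  1 = 25 - 8·3
  ... = 3·(-8) + 25·(1)
Scale by 37: particular solution (-296, 37); reduce x mod 25: (4, 1).
General solution: x = 4 + 25t, y = 1 - 3t for integer t.
-71 ≤ 4 + 25t ≤ 673 gives t ∈ [-3, 26], which is 30 values.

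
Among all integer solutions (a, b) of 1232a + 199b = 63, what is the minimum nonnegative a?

164

gcd(1232, 199):
  1232 = 6×199 + 38
  199 = 5×38 + 9
  38 = 4×9 + 2
  9 = 4×2 + 1
  2 = 2×1
so gcd(1232, 199) = 1.
1 divides 63, so solutions exist.
Back-substitute for Bézout coefficients:
  1 = 9 - 4×2
  ... = 1232×(-89) + 199×(551)
Scale by 63/1 = 63: (a₀, b₀) = (-5607, 34713).
General solution: a = -5607 + 199t, b = 34713 - 1232t for integer t.
a ≥ 0: smallest is -5607 mod 199 = 164 (at t = 29), with b = -1015.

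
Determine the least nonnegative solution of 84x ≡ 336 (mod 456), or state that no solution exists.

4

gcd(456, 84):
  456 = 5·84 + 36
  84 = 2·36 + 12
  36 = 3·12
so gcd(456, 84) = 12.
12 divides 336, so solutions exist.
Back-substitute for Bézout coefficients:
  12 = 84 - 2·36
  ... = 84·(11) + 456·(-2)
So 84·(11) ≡ 12 (mod 456); multiply by 28: x ≡ 308 (mod 38).
Smallest nonnegative: x = 308 mod 38 = 4.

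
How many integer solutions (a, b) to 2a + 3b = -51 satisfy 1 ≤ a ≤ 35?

gcd(3, 2) = 1  (3 = 1*2 + 1, 2 = 2*1).
Back-substituting, 2*(-1) + 3*(1) = 1.
Scale by -51: particular solution (51, -51); reduce a mod 3: (0, -17).
General solution: a = 0 + 3t, b = -17 - 2t for integer t.
1 ≤ 0 + 3t ≤ 35 gives t ∈ [1, 11], which is 11 values.

11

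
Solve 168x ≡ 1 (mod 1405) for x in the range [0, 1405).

gcd(1405, 168) = 1  (1405 = 8*168 + 61, 168 = 2*61 + 46, 61 = 1*46 + 15, 46 = 3*15 + 1, 15 = 15*1).
Back-substituting, 168*(92) + 1405*(-11) = 1.
So 168*92 ≡ 1 (mod 1405), and 92 mod 1405 = 92.

92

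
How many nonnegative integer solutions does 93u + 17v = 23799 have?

15

gcd(93, 17) = 1  (93 = 5·17 + 8, 17 = 2·8 + 1, 8 = 8·1).
Back-substituting, 93·(-2) + 17·(11) = 1.
Scale by 23799: one solution is (-47598, 261789). Reduce u mod 17: (2, 1389).
General: u = 2 + 17t, v = 1389 - 93t.
u ≥ 0 ⇒ t ≥ 0; v ≥ 0 ⇒ t ≤ 14. So t ∈ [0, 14]: 15 solutions.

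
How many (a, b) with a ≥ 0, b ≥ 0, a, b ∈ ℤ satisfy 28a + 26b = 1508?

5

gcd(28, 26) = 2  (28 = 1*26 + 2, 26 = 13*2).
Back-substituting, 28*(1) + 26*(-1) = 2.
Scale by 754: one solution is (754, -754). Reduce a mod 13: (0, 58).
General: a = 0 + 13t, b = 58 - 14t.
a ≥ 0 ⇒ t ≥ 0; b ≥ 0 ⇒ t ≤ 4. So t ∈ [0, 4]: 5 solutions.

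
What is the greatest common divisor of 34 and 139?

gcd(139, 34) = 1  (139 = 4*34 + 3, 34 = 11*3 + 1, 3 = 3*1).

1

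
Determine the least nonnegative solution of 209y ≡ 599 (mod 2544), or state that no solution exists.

gcd(2544, 209):
  2544 = 12*209 + 36
  209 = 5*36 + 29
  36 = 1*29 + 7
  29 = 4*7 + 1
  7 = 7*1
so gcd(2544, 209) = 1.
1 divides 599, so solutions exist.
Back-substitute for Bézout coefficients:
  1 = 29 - 4*7
  ... = 209*(353) + 2544*(-29)
So 209*(353) ≡ 1 (mod 2544); multiply by 599: y ≡ 211447 (mod 2544).
Smallest nonnegative: y = 211447 mod 2544 = 295.

295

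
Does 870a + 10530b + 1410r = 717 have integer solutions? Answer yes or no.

gcd(10530, 870):
  10530 = 12·870 + 90
  870 = 9·90 + 60
  90 = 1·60 + 30
  60 = 2·30
so gcd(10530, 870) = 30.
gcd(30, 1410) = 30.
30 does not divide 717 (remainder 27), so no integer solutions.

no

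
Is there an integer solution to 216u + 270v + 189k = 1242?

gcd(270, 216) = 54  (270 = 1*216 + 54, 216 = 4*54).
gcd(54, 189) = 27.
27 divides 1242, so integer solutions exist.

yes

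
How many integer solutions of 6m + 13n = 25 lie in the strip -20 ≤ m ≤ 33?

4

gcd(13, 6) = 1  (13 = 2·6 + 1, 6 = 6·1).
Back-substituting, 6·(-2) + 13·(1) = 1.
Scale by 25: particular solution (-50, 25); reduce m mod 13: (2, 1).
General solution: m = 2 + 13t, n = 1 - 6t for integer t.
-20 ≤ 2 + 13t ≤ 33 gives t ∈ [-1, 2], which is 4 values.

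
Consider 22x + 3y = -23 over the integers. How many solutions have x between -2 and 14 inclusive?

6

gcd(22, 3) = 1.
By Bézout, 22*(1) + 3*(-7) = 1.
Particular solution: (1, -15).
General solution: x = 1 + 3t, y = -15 - 22t for integer t.
-2 ≤ 1 + 3t ≤ 14 gives t ∈ [-1, 4], which is 6 values.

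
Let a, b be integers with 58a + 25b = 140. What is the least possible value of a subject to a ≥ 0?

5

gcd(58, 25) = 1  (58 = 2×25 + 8, 25 = 3×8 + 1, 8 = 8×1).
1 divides 140, so solutions exist.
Back-substituting, 58×(-3) + 25×(7) = 1.
Scale by 140/1 = 140: (a₀, b₀) = (-420, 980).
General solution: a = -420 + 25t, b = 980 - 58t for integer t.
a ≥ 0: smallest is -420 mod 25 = 5 (at t = 17), with b = -6.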